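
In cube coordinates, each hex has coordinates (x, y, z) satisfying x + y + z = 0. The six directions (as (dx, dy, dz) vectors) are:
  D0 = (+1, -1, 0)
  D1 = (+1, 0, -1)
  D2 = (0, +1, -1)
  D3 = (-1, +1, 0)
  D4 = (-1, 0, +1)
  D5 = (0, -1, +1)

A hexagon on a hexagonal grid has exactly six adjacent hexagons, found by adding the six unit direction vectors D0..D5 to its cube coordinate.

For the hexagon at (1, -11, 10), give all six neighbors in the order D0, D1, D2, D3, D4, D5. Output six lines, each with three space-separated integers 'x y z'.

Center: (1, -11, 10). Add each direction:
  D0: (1, -11, 10) + (1, -1, 0) = (2, -12, 10)
  D1: (1, -11, 10) + (1, 0, -1) = (2, -11, 9)
  D2: (1, -11, 10) + (0, 1, -1) = (1, -10, 9)
  D3: (1, -11, 10) + (-1, 1, 0) = (0, -10, 10)
  D4: (1, -11, 10) + (-1, 0, 1) = (0, -11, 11)
  D5: (1, -11, 10) + (0, -1, 1) = (1, -12, 11)

Answer: 2 -12 10
2 -11 9
1 -10 9
0 -10 10
0 -11 11
1 -12 11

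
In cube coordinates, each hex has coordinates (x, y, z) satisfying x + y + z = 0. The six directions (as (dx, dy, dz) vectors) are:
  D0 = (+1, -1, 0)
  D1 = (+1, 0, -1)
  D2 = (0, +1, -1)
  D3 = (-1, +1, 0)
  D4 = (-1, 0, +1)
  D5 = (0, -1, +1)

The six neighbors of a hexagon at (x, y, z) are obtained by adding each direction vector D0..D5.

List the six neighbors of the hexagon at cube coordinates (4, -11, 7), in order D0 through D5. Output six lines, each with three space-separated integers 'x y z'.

Center: (4, -11, 7). Add each direction:
  D0: (4, -11, 7) + (1, -1, 0) = (5, -12, 7)
  D1: (4, -11, 7) + (1, 0, -1) = (5, -11, 6)
  D2: (4, -11, 7) + (0, 1, -1) = (4, -10, 6)
  D3: (4, -11, 7) + (-1, 1, 0) = (3, -10, 7)
  D4: (4, -11, 7) + (-1, 0, 1) = (3, -11, 8)
  D5: (4, -11, 7) + (0, -1, 1) = (4, -12, 8)

Answer: 5 -12 7
5 -11 6
4 -10 6
3 -10 7
3 -11 8
4 -12 8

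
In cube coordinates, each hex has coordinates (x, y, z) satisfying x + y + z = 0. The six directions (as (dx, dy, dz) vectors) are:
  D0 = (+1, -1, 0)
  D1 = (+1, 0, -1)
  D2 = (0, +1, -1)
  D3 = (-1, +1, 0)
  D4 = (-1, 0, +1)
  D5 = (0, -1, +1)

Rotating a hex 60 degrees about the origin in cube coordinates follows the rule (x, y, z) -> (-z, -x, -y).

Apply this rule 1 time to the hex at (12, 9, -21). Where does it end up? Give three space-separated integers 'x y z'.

Start: (12, 9, -21)
Step 1: (12, 9, -21) -> (-(-21), -(12), -(9)) = (21, -12, -9)

Answer: 21 -12 -9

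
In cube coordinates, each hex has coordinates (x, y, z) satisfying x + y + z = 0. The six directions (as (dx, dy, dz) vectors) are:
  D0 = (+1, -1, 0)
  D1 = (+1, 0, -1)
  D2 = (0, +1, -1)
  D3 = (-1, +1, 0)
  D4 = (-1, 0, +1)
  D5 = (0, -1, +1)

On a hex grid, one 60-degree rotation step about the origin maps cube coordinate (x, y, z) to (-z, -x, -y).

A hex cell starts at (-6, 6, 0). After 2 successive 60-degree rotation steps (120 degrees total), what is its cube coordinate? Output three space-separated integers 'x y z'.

Answer: 6 0 -6

Derivation:
Start: (-6, 6, 0)
Step 1: (-6, 6, 0) -> (-(0), -(-6), -(6)) = (0, 6, -6)
Step 2: (0, 6, -6) -> (-(-6), -(0), -(6)) = (6, 0, -6)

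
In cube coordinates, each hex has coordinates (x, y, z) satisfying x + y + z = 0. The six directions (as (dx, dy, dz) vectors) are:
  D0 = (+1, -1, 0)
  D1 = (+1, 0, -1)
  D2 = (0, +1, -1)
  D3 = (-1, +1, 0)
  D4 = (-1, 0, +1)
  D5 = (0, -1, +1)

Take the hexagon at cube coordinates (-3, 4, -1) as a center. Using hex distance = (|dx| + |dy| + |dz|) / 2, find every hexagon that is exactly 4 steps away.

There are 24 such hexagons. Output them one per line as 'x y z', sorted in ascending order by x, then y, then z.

Answer: -7 4 3
-7 5 2
-7 6 1
-7 7 0
-7 8 -1
-6 3 3
-6 8 -2
-5 2 3
-5 8 -3
-4 1 3
-4 8 -4
-3 0 3
-3 8 -5
-2 0 2
-2 7 -5
-1 0 1
-1 6 -5
0 0 0
0 5 -5
1 0 -1
1 1 -2
1 2 -3
1 3 -4
1 4 -5

Derivation:
Walk ring at distance 4 from (-3, 4, -1):
Start at center + D4*4 = (-7, 4, 3)
  hex 0: (-7, 4, 3)
  hex 1: (-6, 3, 3)
  hex 2: (-5, 2, 3)
  hex 3: (-4, 1, 3)
  hex 4: (-3, 0, 3)
  hex 5: (-2, 0, 2)
  hex 6: (-1, 0, 1)
  hex 7: (0, 0, 0)
  hex 8: (1, 0, -1)
  hex 9: (1, 1, -2)
  hex 10: (1, 2, -3)
  hex 11: (1, 3, -4)
  hex 12: (1, 4, -5)
  hex 13: (0, 5, -5)
  hex 14: (-1, 6, -5)
  hex 15: (-2, 7, -5)
  hex 16: (-3, 8, -5)
  hex 17: (-4, 8, -4)
  hex 18: (-5, 8, -3)
  hex 19: (-6, 8, -2)
  hex 20: (-7, 8, -1)
  hex 21: (-7, 7, 0)
  hex 22: (-7, 6, 1)
  hex 23: (-7, 5, 2)
Sorted: 24 hexes.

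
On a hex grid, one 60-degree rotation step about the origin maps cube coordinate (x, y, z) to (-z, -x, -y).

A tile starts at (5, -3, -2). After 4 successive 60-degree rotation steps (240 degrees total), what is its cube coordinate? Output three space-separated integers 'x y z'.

Answer: -2 5 -3

Derivation:
Start: (5, -3, -2)
Step 1: (5, -3, -2) -> (-(-2), -(5), -(-3)) = (2, -5, 3)
Step 2: (2, -5, 3) -> (-(3), -(2), -(-5)) = (-3, -2, 5)
Step 3: (-3, -2, 5) -> (-(5), -(-3), -(-2)) = (-5, 3, 2)
Step 4: (-5, 3, 2) -> (-(2), -(-5), -(3)) = (-2, 5, -3)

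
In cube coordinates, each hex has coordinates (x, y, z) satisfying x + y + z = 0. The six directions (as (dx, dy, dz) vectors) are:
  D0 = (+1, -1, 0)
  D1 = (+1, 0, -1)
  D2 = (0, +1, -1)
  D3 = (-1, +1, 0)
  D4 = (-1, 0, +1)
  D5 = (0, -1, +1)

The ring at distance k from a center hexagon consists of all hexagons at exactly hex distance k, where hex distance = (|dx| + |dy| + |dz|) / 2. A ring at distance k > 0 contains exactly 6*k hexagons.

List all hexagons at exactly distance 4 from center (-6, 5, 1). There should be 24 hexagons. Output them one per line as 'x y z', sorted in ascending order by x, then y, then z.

Answer: -10 5 5
-10 6 4
-10 7 3
-10 8 2
-10 9 1
-9 4 5
-9 9 0
-8 3 5
-8 9 -1
-7 2 5
-7 9 -2
-6 1 5
-6 9 -3
-5 1 4
-5 8 -3
-4 1 3
-4 7 -3
-3 1 2
-3 6 -3
-2 1 1
-2 2 0
-2 3 -1
-2 4 -2
-2 5 -3

Derivation:
Walk ring at distance 4 from (-6, 5, 1):
Start at center + D4*4 = (-10, 5, 5)
  hex 0: (-10, 5, 5)
  hex 1: (-9, 4, 5)
  hex 2: (-8, 3, 5)
  hex 3: (-7, 2, 5)
  hex 4: (-6, 1, 5)
  hex 5: (-5, 1, 4)
  hex 6: (-4, 1, 3)
  hex 7: (-3, 1, 2)
  hex 8: (-2, 1, 1)
  hex 9: (-2, 2, 0)
  hex 10: (-2, 3, -1)
  hex 11: (-2, 4, -2)
  hex 12: (-2, 5, -3)
  hex 13: (-3, 6, -3)
  hex 14: (-4, 7, -3)
  hex 15: (-5, 8, -3)
  hex 16: (-6, 9, -3)
  hex 17: (-7, 9, -2)
  hex 18: (-8, 9, -1)
  hex 19: (-9, 9, 0)
  hex 20: (-10, 9, 1)
  hex 21: (-10, 8, 2)
  hex 22: (-10, 7, 3)
  hex 23: (-10, 6, 4)
Sorted: 24 hexes.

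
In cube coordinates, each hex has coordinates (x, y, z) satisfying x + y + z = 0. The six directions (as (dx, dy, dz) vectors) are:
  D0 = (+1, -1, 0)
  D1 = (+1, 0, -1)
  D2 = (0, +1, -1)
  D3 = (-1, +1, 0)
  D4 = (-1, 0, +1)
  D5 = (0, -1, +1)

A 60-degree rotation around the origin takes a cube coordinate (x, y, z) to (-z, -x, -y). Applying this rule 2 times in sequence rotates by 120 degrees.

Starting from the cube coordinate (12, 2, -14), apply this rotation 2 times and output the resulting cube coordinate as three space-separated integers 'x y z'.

Start: (12, 2, -14)
Step 1: (12, 2, -14) -> (-(-14), -(12), -(2)) = (14, -12, -2)
Step 2: (14, -12, -2) -> (-(-2), -(14), -(-12)) = (2, -14, 12)

Answer: 2 -14 12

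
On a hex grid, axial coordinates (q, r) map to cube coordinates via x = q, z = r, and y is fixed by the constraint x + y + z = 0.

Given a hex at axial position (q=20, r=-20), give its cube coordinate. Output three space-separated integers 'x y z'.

Answer: 20 0 -20

Derivation:
x = q = 20
z = r = -20
y = -x - z = -(20) - (-20) = 0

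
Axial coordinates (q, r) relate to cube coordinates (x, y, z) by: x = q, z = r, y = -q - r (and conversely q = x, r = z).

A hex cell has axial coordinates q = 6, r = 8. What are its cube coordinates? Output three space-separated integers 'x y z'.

Answer: 6 -14 8

Derivation:
x = q = 6
z = r = 8
y = -x - z = -(6) - (8) = -14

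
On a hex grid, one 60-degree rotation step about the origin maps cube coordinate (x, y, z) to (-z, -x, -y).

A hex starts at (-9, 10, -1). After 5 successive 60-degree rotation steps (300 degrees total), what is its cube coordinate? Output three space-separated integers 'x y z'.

Answer: -10 1 9

Derivation:
Start: (-9, 10, -1)
Step 1: (-9, 10, -1) -> (-(-1), -(-9), -(10)) = (1, 9, -10)
Step 2: (1, 9, -10) -> (-(-10), -(1), -(9)) = (10, -1, -9)
Step 3: (10, -1, -9) -> (-(-9), -(10), -(-1)) = (9, -10, 1)
Step 4: (9, -10, 1) -> (-(1), -(9), -(-10)) = (-1, -9, 10)
Step 5: (-1, -9, 10) -> (-(10), -(-1), -(-9)) = (-10, 1, 9)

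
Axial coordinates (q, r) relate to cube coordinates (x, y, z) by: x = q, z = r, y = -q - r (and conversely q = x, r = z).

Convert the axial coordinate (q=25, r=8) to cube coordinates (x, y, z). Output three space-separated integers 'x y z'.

Answer: 25 -33 8

Derivation:
x = q = 25
z = r = 8
y = -x - z = -(25) - (8) = -33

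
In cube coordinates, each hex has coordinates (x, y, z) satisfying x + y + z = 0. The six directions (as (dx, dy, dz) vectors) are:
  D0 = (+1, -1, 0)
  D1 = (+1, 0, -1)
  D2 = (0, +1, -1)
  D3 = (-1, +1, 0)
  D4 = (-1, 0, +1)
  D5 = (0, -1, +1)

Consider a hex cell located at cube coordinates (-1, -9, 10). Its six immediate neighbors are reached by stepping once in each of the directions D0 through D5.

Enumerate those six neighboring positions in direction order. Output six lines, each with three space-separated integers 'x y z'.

Answer: 0 -10 10
0 -9 9
-1 -8 9
-2 -8 10
-2 -9 11
-1 -10 11

Derivation:
Center: (-1, -9, 10). Add each direction:
  D0: (-1, -9, 10) + (1, -1, 0) = (0, -10, 10)
  D1: (-1, -9, 10) + (1, 0, -1) = (0, -9, 9)
  D2: (-1, -9, 10) + (0, 1, -1) = (-1, -8, 9)
  D3: (-1, -9, 10) + (-1, 1, 0) = (-2, -8, 10)
  D4: (-1, -9, 10) + (-1, 0, 1) = (-2, -9, 11)
  D5: (-1, -9, 10) + (0, -1, 1) = (-1, -10, 11)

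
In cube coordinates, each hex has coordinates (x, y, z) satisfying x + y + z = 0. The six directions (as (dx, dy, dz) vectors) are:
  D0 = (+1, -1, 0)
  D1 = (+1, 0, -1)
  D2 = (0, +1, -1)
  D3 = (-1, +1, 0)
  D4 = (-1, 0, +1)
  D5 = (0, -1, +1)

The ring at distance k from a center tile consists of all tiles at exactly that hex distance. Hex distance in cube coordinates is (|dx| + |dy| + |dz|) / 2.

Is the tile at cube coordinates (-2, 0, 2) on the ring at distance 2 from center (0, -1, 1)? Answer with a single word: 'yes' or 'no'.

Answer: yes

Derivation:
|px - cx| = |-2 - 0| = 2
|py - cy| = |0 - (-1)| = 1
|pz - cz| = |2 - 1| = 1
distance = (2+1+1)/2 = 4/2 = 2
radius = 2; distance == radius -> yes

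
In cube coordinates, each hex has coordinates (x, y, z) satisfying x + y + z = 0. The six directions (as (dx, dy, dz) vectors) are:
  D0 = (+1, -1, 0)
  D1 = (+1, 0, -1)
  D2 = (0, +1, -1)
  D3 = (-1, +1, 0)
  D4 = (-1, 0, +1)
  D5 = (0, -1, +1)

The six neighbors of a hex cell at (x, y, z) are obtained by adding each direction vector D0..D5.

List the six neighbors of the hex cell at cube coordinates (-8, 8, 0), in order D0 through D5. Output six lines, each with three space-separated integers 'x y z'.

Answer: -7 7 0
-7 8 -1
-8 9 -1
-9 9 0
-9 8 1
-8 7 1

Derivation:
Center: (-8, 8, 0). Add each direction:
  D0: (-8, 8, 0) + (1, -1, 0) = (-7, 7, 0)
  D1: (-8, 8, 0) + (1, 0, -1) = (-7, 8, -1)
  D2: (-8, 8, 0) + (0, 1, -1) = (-8, 9, -1)
  D3: (-8, 8, 0) + (-1, 1, 0) = (-9, 9, 0)
  D4: (-8, 8, 0) + (-1, 0, 1) = (-9, 8, 1)
  D5: (-8, 8, 0) + (0, -1, 1) = (-8, 7, 1)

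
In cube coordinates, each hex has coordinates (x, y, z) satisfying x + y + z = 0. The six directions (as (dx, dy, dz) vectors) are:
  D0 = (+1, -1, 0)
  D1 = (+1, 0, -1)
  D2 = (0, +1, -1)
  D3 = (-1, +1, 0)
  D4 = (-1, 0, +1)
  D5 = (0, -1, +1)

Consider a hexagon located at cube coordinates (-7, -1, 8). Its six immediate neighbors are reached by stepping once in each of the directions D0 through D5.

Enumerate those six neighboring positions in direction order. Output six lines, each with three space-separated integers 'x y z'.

Center: (-7, -1, 8). Add each direction:
  D0: (-7, -1, 8) + (1, -1, 0) = (-6, -2, 8)
  D1: (-7, -1, 8) + (1, 0, -1) = (-6, -1, 7)
  D2: (-7, -1, 8) + (0, 1, -1) = (-7, 0, 7)
  D3: (-7, -1, 8) + (-1, 1, 0) = (-8, 0, 8)
  D4: (-7, -1, 8) + (-1, 0, 1) = (-8, -1, 9)
  D5: (-7, -1, 8) + (0, -1, 1) = (-7, -2, 9)

Answer: -6 -2 8
-6 -1 7
-7 0 7
-8 0 8
-8 -1 9
-7 -2 9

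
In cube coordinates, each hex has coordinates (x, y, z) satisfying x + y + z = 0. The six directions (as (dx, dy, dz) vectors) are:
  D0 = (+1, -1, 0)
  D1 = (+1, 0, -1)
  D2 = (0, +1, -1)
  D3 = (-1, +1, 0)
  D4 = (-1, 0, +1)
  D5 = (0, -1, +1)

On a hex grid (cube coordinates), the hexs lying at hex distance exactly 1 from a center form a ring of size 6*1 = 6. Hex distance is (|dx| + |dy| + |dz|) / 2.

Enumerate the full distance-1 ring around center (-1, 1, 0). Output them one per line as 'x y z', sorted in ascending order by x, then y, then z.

Answer: -2 1 1
-2 2 0
-1 0 1
-1 2 -1
0 0 0
0 1 -1

Derivation:
Walk ring at distance 1 from (-1, 1, 0):
Start at center + D4*1 = (-2, 1, 1)
  hex 0: (-2, 1, 1)
  hex 1: (-1, 0, 1)
  hex 2: (0, 0, 0)
  hex 3: (0, 1, -1)
  hex 4: (-1, 2, -1)
  hex 5: (-2, 2, 0)
Sorted: 6 hexes.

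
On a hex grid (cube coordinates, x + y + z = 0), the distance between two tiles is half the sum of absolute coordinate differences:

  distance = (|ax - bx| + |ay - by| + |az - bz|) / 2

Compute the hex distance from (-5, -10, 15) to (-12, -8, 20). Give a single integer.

Answer: 7

Derivation:
|ax - bx| = |-5 - (-12)| = 7
|ay - by| = |-10 - (-8)| = 2
|az - bz| = |15 - 20| = 5
distance = (7 + 2 + 5) / 2 = 14 / 2 = 7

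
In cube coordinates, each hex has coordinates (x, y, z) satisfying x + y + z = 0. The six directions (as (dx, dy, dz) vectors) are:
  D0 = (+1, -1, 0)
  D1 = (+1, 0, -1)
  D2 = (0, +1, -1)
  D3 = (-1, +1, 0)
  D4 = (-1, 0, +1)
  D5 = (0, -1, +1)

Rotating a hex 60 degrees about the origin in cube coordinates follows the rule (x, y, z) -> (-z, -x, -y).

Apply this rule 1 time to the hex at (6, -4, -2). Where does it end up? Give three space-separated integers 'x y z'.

Start: (6, -4, -2)
Step 1: (6, -4, -2) -> (-(-2), -(6), -(-4)) = (2, -6, 4)

Answer: 2 -6 4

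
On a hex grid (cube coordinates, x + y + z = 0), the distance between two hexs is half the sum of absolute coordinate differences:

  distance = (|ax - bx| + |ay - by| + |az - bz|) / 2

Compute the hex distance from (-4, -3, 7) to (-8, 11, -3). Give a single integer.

|ax - bx| = |-4 - (-8)| = 4
|ay - by| = |-3 - 11| = 14
|az - bz| = |7 - (-3)| = 10
distance = (4 + 14 + 10) / 2 = 28 / 2 = 14

Answer: 14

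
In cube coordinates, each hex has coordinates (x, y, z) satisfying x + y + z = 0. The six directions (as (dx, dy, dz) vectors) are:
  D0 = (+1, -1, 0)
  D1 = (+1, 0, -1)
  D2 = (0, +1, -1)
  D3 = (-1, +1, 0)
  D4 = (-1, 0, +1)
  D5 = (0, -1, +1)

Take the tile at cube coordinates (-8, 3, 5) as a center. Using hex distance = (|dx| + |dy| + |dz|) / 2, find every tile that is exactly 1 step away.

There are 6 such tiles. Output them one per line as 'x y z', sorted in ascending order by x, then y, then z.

Walk ring at distance 1 from (-8, 3, 5):
Start at center + D4*1 = (-9, 3, 6)
  hex 0: (-9, 3, 6)
  hex 1: (-8, 2, 6)
  hex 2: (-7, 2, 5)
  hex 3: (-7, 3, 4)
  hex 4: (-8, 4, 4)
  hex 5: (-9, 4, 5)
Sorted: 6 hexes.

Answer: -9 3 6
-9 4 5
-8 2 6
-8 4 4
-7 2 5
-7 3 4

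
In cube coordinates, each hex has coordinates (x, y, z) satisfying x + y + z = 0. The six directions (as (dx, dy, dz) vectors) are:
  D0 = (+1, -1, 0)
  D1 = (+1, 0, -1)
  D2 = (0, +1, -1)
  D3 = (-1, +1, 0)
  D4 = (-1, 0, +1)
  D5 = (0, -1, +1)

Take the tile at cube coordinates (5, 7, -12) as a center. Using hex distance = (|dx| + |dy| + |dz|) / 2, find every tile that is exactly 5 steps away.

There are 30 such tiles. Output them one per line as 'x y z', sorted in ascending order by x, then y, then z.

Answer: 0 7 -7
0 8 -8
0 9 -9
0 10 -10
0 11 -11
0 12 -12
1 6 -7
1 12 -13
2 5 -7
2 12 -14
3 4 -7
3 12 -15
4 3 -7
4 12 -16
5 2 -7
5 12 -17
6 2 -8
6 11 -17
7 2 -9
7 10 -17
8 2 -10
8 9 -17
9 2 -11
9 8 -17
10 2 -12
10 3 -13
10 4 -14
10 5 -15
10 6 -16
10 7 -17

Derivation:
Walk ring at distance 5 from (5, 7, -12):
Start at center + D4*5 = (0, 7, -7)
  hex 0: (0, 7, -7)
  hex 1: (1, 6, -7)
  hex 2: (2, 5, -7)
  hex 3: (3, 4, -7)
  hex 4: (4, 3, -7)
  hex 5: (5, 2, -7)
  hex 6: (6, 2, -8)
  hex 7: (7, 2, -9)
  hex 8: (8, 2, -10)
  hex 9: (9, 2, -11)
  hex 10: (10, 2, -12)
  hex 11: (10, 3, -13)
  hex 12: (10, 4, -14)
  hex 13: (10, 5, -15)
  hex 14: (10, 6, -16)
  hex 15: (10, 7, -17)
  hex 16: (9, 8, -17)
  hex 17: (8, 9, -17)
  hex 18: (7, 10, -17)
  hex 19: (6, 11, -17)
  hex 20: (5, 12, -17)
  hex 21: (4, 12, -16)
  hex 22: (3, 12, -15)
  hex 23: (2, 12, -14)
  hex 24: (1, 12, -13)
  hex 25: (0, 12, -12)
  hex 26: (0, 11, -11)
  hex 27: (0, 10, -10)
  hex 28: (0, 9, -9)
  hex 29: (0, 8, -8)
Sorted: 30 hexes.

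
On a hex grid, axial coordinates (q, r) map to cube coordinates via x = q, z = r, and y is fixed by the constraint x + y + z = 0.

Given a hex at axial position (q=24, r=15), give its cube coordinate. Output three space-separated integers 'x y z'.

x = q = 24
z = r = 15
y = -x - z = -(24) - (15) = -39

Answer: 24 -39 15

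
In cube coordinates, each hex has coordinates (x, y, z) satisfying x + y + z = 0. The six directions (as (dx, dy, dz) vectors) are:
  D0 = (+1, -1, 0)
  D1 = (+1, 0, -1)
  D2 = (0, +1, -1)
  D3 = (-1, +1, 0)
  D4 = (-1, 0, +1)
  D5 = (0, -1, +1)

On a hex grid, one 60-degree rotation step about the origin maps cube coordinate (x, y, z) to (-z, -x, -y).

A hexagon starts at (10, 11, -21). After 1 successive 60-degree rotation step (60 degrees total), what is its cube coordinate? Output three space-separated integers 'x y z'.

Answer: 21 -10 -11

Derivation:
Start: (10, 11, -21)
Step 1: (10, 11, -21) -> (-(-21), -(10), -(11)) = (21, -10, -11)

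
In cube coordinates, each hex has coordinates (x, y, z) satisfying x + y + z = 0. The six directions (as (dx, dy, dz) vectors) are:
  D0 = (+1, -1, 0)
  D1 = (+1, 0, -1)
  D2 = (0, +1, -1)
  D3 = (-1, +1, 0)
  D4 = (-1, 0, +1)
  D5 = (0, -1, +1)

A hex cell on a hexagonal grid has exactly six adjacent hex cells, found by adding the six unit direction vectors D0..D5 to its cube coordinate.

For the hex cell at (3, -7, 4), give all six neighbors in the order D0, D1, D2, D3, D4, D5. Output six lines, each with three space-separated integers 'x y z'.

Center: (3, -7, 4). Add each direction:
  D0: (3, -7, 4) + (1, -1, 0) = (4, -8, 4)
  D1: (3, -7, 4) + (1, 0, -1) = (4, -7, 3)
  D2: (3, -7, 4) + (0, 1, -1) = (3, -6, 3)
  D3: (3, -7, 4) + (-1, 1, 0) = (2, -6, 4)
  D4: (3, -7, 4) + (-1, 0, 1) = (2, -7, 5)
  D5: (3, -7, 4) + (0, -1, 1) = (3, -8, 5)

Answer: 4 -8 4
4 -7 3
3 -6 3
2 -6 4
2 -7 5
3 -8 5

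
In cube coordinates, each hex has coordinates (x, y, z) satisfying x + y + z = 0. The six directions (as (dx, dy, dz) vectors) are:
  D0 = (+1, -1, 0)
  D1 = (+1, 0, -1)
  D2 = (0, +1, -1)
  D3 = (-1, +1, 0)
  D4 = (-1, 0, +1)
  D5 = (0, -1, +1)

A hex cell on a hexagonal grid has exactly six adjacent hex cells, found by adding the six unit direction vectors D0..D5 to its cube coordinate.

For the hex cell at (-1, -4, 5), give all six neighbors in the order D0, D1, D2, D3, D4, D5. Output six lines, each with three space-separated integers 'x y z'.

Answer: 0 -5 5
0 -4 4
-1 -3 4
-2 -3 5
-2 -4 6
-1 -5 6

Derivation:
Center: (-1, -4, 5). Add each direction:
  D0: (-1, -4, 5) + (1, -1, 0) = (0, -5, 5)
  D1: (-1, -4, 5) + (1, 0, -1) = (0, -4, 4)
  D2: (-1, -4, 5) + (0, 1, -1) = (-1, -3, 4)
  D3: (-1, -4, 5) + (-1, 1, 0) = (-2, -3, 5)
  D4: (-1, -4, 5) + (-1, 0, 1) = (-2, -4, 6)
  D5: (-1, -4, 5) + (0, -1, 1) = (-1, -5, 6)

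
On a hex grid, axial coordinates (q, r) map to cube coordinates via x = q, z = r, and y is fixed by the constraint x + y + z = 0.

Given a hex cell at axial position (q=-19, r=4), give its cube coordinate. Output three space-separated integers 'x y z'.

Answer: -19 15 4

Derivation:
x = q = -19
z = r = 4
y = -x - z = -(-19) - (4) = 15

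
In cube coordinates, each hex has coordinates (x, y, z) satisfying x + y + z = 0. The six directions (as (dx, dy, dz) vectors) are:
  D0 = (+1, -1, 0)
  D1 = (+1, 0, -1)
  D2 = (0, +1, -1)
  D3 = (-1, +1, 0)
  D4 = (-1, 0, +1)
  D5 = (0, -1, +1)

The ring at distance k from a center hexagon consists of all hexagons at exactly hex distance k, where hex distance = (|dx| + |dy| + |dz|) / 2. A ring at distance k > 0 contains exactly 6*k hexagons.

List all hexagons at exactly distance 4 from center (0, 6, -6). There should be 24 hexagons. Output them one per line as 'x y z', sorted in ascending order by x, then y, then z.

Answer: -4 6 -2
-4 7 -3
-4 8 -4
-4 9 -5
-4 10 -6
-3 5 -2
-3 10 -7
-2 4 -2
-2 10 -8
-1 3 -2
-1 10 -9
0 2 -2
0 10 -10
1 2 -3
1 9 -10
2 2 -4
2 8 -10
3 2 -5
3 7 -10
4 2 -6
4 3 -7
4 4 -8
4 5 -9
4 6 -10

Derivation:
Walk ring at distance 4 from (0, 6, -6):
Start at center + D4*4 = (-4, 6, -2)
  hex 0: (-4, 6, -2)
  hex 1: (-3, 5, -2)
  hex 2: (-2, 4, -2)
  hex 3: (-1, 3, -2)
  hex 4: (0, 2, -2)
  hex 5: (1, 2, -3)
  hex 6: (2, 2, -4)
  hex 7: (3, 2, -5)
  hex 8: (4, 2, -6)
  hex 9: (4, 3, -7)
  hex 10: (4, 4, -8)
  hex 11: (4, 5, -9)
  hex 12: (4, 6, -10)
  hex 13: (3, 7, -10)
  hex 14: (2, 8, -10)
  hex 15: (1, 9, -10)
  hex 16: (0, 10, -10)
  hex 17: (-1, 10, -9)
  hex 18: (-2, 10, -8)
  hex 19: (-3, 10, -7)
  hex 20: (-4, 10, -6)
  hex 21: (-4, 9, -5)
  hex 22: (-4, 8, -4)
  hex 23: (-4, 7, -3)
Sorted: 24 hexes.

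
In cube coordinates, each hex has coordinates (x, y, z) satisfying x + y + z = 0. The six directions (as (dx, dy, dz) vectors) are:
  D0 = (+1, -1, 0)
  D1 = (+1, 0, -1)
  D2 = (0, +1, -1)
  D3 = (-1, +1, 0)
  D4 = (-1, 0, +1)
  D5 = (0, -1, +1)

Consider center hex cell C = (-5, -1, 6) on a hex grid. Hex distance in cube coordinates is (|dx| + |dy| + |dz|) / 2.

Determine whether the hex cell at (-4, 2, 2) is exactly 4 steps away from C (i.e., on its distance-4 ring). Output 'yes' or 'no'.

Answer: yes

Derivation:
|px - cx| = |-4 - (-5)| = 1
|py - cy| = |2 - (-1)| = 3
|pz - cz| = |2 - 6| = 4
distance = (1+3+4)/2 = 8/2 = 4
radius = 4; distance == radius -> yes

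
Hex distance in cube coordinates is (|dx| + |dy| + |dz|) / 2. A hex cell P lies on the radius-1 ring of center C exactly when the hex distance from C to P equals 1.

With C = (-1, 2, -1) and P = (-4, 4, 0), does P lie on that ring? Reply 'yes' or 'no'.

Answer: no

Derivation:
|px - cx| = |-4 - (-1)| = 3
|py - cy| = |4 - 2| = 2
|pz - cz| = |0 - (-1)| = 1
distance = (3+2+1)/2 = 6/2 = 3
radius = 1; distance != radius -> no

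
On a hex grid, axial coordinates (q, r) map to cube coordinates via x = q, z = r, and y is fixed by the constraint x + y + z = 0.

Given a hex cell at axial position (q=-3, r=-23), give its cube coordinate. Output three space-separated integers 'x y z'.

Answer: -3 26 -23

Derivation:
x = q = -3
z = r = -23
y = -x - z = -(-3) - (-23) = 26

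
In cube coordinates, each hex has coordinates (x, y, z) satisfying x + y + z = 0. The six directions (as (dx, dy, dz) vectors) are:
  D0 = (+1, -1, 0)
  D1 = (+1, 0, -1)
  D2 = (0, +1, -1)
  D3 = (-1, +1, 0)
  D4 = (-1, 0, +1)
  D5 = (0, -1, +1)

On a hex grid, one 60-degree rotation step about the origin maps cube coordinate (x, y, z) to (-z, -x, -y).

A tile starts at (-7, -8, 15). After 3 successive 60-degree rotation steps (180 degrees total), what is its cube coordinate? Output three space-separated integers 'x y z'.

Answer: 7 8 -15

Derivation:
Start: (-7, -8, 15)
Step 1: (-7, -8, 15) -> (-(15), -(-7), -(-8)) = (-15, 7, 8)
Step 2: (-15, 7, 8) -> (-(8), -(-15), -(7)) = (-8, 15, -7)
Step 3: (-8, 15, -7) -> (-(-7), -(-8), -(15)) = (7, 8, -15)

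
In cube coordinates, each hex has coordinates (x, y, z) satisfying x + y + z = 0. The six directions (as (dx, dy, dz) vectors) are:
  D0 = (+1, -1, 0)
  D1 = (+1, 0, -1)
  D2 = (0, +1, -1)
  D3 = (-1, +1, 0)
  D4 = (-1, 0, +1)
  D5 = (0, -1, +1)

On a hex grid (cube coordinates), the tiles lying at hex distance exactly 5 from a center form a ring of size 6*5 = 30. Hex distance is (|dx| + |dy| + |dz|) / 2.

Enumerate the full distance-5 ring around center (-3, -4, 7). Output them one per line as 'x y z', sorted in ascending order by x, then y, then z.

Answer: -8 -4 12
-8 -3 11
-8 -2 10
-8 -1 9
-8 0 8
-8 1 7
-7 -5 12
-7 1 6
-6 -6 12
-6 1 5
-5 -7 12
-5 1 4
-4 -8 12
-4 1 3
-3 -9 12
-3 1 2
-2 -9 11
-2 0 2
-1 -9 10
-1 -1 2
0 -9 9
0 -2 2
1 -9 8
1 -3 2
2 -9 7
2 -8 6
2 -7 5
2 -6 4
2 -5 3
2 -4 2

Derivation:
Walk ring at distance 5 from (-3, -4, 7):
Start at center + D4*5 = (-8, -4, 12)
  hex 0: (-8, -4, 12)
  hex 1: (-7, -5, 12)
  hex 2: (-6, -6, 12)
  hex 3: (-5, -7, 12)
  hex 4: (-4, -8, 12)
  hex 5: (-3, -9, 12)
  hex 6: (-2, -9, 11)
  hex 7: (-1, -9, 10)
  hex 8: (0, -9, 9)
  hex 9: (1, -9, 8)
  hex 10: (2, -9, 7)
  hex 11: (2, -8, 6)
  hex 12: (2, -7, 5)
  hex 13: (2, -6, 4)
  hex 14: (2, -5, 3)
  hex 15: (2, -4, 2)
  hex 16: (1, -3, 2)
  hex 17: (0, -2, 2)
  hex 18: (-1, -1, 2)
  hex 19: (-2, 0, 2)
  hex 20: (-3, 1, 2)
  hex 21: (-4, 1, 3)
  hex 22: (-5, 1, 4)
  hex 23: (-6, 1, 5)
  hex 24: (-7, 1, 6)
  hex 25: (-8, 1, 7)
  hex 26: (-8, 0, 8)
  hex 27: (-8, -1, 9)
  hex 28: (-8, -2, 10)
  hex 29: (-8, -3, 11)
Sorted: 30 hexes.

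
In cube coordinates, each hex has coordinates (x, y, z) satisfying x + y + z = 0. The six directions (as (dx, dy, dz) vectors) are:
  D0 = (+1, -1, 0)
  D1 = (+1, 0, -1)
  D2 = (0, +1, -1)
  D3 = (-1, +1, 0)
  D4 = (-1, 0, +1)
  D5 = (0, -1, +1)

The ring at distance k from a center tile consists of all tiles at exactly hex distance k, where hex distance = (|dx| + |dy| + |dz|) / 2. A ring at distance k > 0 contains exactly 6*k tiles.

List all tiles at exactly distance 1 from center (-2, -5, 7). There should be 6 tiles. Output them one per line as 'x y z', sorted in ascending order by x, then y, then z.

Walk ring at distance 1 from (-2, -5, 7):
Start at center + D4*1 = (-3, -5, 8)
  hex 0: (-3, -5, 8)
  hex 1: (-2, -6, 8)
  hex 2: (-1, -6, 7)
  hex 3: (-1, -5, 6)
  hex 4: (-2, -4, 6)
  hex 5: (-3, -4, 7)
Sorted: 6 hexes.

Answer: -3 -5 8
-3 -4 7
-2 -6 8
-2 -4 6
-1 -6 7
-1 -5 6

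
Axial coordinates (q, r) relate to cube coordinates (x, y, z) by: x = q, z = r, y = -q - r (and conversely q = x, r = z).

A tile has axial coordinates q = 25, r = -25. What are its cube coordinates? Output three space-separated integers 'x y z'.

x = q = 25
z = r = -25
y = -x - z = -(25) - (-25) = 0

Answer: 25 0 -25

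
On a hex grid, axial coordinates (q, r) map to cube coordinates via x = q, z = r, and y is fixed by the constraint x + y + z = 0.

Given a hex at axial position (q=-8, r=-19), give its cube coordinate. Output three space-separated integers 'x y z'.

Answer: -8 27 -19

Derivation:
x = q = -8
z = r = -19
y = -x - z = -(-8) - (-19) = 27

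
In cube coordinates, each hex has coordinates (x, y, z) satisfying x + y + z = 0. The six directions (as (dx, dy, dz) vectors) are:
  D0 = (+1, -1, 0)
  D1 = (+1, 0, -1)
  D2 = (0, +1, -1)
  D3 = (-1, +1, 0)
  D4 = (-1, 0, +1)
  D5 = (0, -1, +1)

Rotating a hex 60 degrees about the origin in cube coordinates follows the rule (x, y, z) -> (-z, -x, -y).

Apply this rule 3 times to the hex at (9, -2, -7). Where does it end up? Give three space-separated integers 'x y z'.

Answer: -9 2 7

Derivation:
Start: (9, -2, -7)
Step 1: (9, -2, -7) -> (-(-7), -(9), -(-2)) = (7, -9, 2)
Step 2: (7, -9, 2) -> (-(2), -(7), -(-9)) = (-2, -7, 9)
Step 3: (-2, -7, 9) -> (-(9), -(-2), -(-7)) = (-9, 2, 7)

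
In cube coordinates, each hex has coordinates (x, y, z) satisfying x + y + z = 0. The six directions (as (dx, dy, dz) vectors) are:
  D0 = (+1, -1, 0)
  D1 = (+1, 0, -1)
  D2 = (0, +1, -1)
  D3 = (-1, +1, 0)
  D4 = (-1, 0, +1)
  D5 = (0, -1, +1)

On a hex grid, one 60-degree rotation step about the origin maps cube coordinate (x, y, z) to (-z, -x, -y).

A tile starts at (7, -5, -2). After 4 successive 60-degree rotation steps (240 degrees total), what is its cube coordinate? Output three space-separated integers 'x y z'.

Start: (7, -5, -2)
Step 1: (7, -5, -2) -> (-(-2), -(7), -(-5)) = (2, -7, 5)
Step 2: (2, -7, 5) -> (-(5), -(2), -(-7)) = (-5, -2, 7)
Step 3: (-5, -2, 7) -> (-(7), -(-5), -(-2)) = (-7, 5, 2)
Step 4: (-7, 5, 2) -> (-(2), -(-7), -(5)) = (-2, 7, -5)

Answer: -2 7 -5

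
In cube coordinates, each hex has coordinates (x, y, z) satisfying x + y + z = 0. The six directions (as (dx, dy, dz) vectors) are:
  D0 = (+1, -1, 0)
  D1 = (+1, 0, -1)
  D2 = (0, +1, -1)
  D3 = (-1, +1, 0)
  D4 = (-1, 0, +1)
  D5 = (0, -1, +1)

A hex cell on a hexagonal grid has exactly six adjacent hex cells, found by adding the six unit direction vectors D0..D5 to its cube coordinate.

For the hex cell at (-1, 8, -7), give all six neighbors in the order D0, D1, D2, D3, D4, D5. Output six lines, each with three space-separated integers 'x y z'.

Answer: 0 7 -7
0 8 -8
-1 9 -8
-2 9 -7
-2 8 -6
-1 7 -6

Derivation:
Center: (-1, 8, -7). Add each direction:
  D0: (-1, 8, -7) + (1, -1, 0) = (0, 7, -7)
  D1: (-1, 8, -7) + (1, 0, -1) = (0, 8, -8)
  D2: (-1, 8, -7) + (0, 1, -1) = (-1, 9, -8)
  D3: (-1, 8, -7) + (-1, 1, 0) = (-2, 9, -7)
  D4: (-1, 8, -7) + (-1, 0, 1) = (-2, 8, -6)
  D5: (-1, 8, -7) + (0, -1, 1) = (-1, 7, -6)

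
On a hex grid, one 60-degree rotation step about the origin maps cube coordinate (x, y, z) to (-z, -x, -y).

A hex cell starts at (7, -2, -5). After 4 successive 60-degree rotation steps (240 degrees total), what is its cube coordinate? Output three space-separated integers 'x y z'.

Answer: -5 7 -2

Derivation:
Start: (7, -2, -5)
Step 1: (7, -2, -5) -> (-(-5), -(7), -(-2)) = (5, -7, 2)
Step 2: (5, -7, 2) -> (-(2), -(5), -(-7)) = (-2, -5, 7)
Step 3: (-2, -5, 7) -> (-(7), -(-2), -(-5)) = (-7, 2, 5)
Step 4: (-7, 2, 5) -> (-(5), -(-7), -(2)) = (-5, 7, -2)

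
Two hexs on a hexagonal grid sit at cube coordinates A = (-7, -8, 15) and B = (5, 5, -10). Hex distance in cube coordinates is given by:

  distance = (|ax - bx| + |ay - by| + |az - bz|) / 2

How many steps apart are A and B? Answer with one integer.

Answer: 25

Derivation:
|ax - bx| = |-7 - 5| = 12
|ay - by| = |-8 - 5| = 13
|az - bz| = |15 - (-10)| = 25
distance = (12 + 13 + 25) / 2 = 50 / 2 = 25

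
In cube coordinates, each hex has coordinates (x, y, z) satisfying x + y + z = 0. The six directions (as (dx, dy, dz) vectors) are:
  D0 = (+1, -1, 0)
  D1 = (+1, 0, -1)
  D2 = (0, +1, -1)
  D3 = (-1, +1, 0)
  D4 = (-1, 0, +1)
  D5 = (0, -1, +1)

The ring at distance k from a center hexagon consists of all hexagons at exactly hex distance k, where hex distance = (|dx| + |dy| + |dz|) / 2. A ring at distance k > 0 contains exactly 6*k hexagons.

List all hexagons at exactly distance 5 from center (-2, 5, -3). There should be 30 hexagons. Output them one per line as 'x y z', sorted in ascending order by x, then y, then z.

Answer: -7 5 2
-7 6 1
-7 7 0
-7 8 -1
-7 9 -2
-7 10 -3
-6 4 2
-6 10 -4
-5 3 2
-5 10 -5
-4 2 2
-4 10 -6
-3 1 2
-3 10 -7
-2 0 2
-2 10 -8
-1 0 1
-1 9 -8
0 0 0
0 8 -8
1 0 -1
1 7 -8
2 0 -2
2 6 -8
3 0 -3
3 1 -4
3 2 -5
3 3 -6
3 4 -7
3 5 -8

Derivation:
Walk ring at distance 5 from (-2, 5, -3):
Start at center + D4*5 = (-7, 5, 2)
  hex 0: (-7, 5, 2)
  hex 1: (-6, 4, 2)
  hex 2: (-5, 3, 2)
  hex 3: (-4, 2, 2)
  hex 4: (-3, 1, 2)
  hex 5: (-2, 0, 2)
  hex 6: (-1, 0, 1)
  hex 7: (0, 0, 0)
  hex 8: (1, 0, -1)
  hex 9: (2, 0, -2)
  hex 10: (3, 0, -3)
  hex 11: (3, 1, -4)
  hex 12: (3, 2, -5)
  hex 13: (3, 3, -6)
  hex 14: (3, 4, -7)
  hex 15: (3, 5, -8)
  hex 16: (2, 6, -8)
  hex 17: (1, 7, -8)
  hex 18: (0, 8, -8)
  hex 19: (-1, 9, -8)
  hex 20: (-2, 10, -8)
  hex 21: (-3, 10, -7)
  hex 22: (-4, 10, -6)
  hex 23: (-5, 10, -5)
  hex 24: (-6, 10, -4)
  hex 25: (-7, 10, -3)
  hex 26: (-7, 9, -2)
  hex 27: (-7, 8, -1)
  hex 28: (-7, 7, 0)
  hex 29: (-7, 6, 1)
Sorted: 30 hexes.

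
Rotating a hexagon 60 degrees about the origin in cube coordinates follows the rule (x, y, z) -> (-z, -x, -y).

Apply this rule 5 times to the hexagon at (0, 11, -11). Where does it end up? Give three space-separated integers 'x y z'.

Start: (0, 11, -11)
Step 1: (0, 11, -11) -> (-(-11), -(0), -(11)) = (11, 0, -11)
Step 2: (11, 0, -11) -> (-(-11), -(11), -(0)) = (11, -11, 0)
Step 3: (11, -11, 0) -> (-(0), -(11), -(-11)) = (0, -11, 11)
Step 4: (0, -11, 11) -> (-(11), -(0), -(-11)) = (-11, 0, 11)
Step 5: (-11, 0, 11) -> (-(11), -(-11), -(0)) = (-11, 11, 0)

Answer: -11 11 0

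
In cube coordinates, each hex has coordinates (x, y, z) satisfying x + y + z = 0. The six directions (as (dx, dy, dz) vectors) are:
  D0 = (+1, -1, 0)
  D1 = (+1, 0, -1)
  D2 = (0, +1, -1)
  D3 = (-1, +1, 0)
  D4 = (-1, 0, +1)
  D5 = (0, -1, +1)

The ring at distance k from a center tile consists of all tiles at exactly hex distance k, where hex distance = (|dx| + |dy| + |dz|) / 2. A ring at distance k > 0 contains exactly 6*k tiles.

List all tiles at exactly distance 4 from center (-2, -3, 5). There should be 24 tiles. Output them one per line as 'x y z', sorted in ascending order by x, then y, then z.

Walk ring at distance 4 from (-2, -3, 5):
Start at center + D4*4 = (-6, -3, 9)
  hex 0: (-6, -3, 9)
  hex 1: (-5, -4, 9)
  hex 2: (-4, -5, 9)
  hex 3: (-3, -6, 9)
  hex 4: (-2, -7, 9)
  hex 5: (-1, -7, 8)
  hex 6: (0, -7, 7)
  hex 7: (1, -7, 6)
  hex 8: (2, -7, 5)
  hex 9: (2, -6, 4)
  hex 10: (2, -5, 3)
  hex 11: (2, -4, 2)
  hex 12: (2, -3, 1)
  hex 13: (1, -2, 1)
  hex 14: (0, -1, 1)
  hex 15: (-1, 0, 1)
  hex 16: (-2, 1, 1)
  hex 17: (-3, 1, 2)
  hex 18: (-4, 1, 3)
  hex 19: (-5, 1, 4)
  hex 20: (-6, 1, 5)
  hex 21: (-6, 0, 6)
  hex 22: (-6, -1, 7)
  hex 23: (-6, -2, 8)
Sorted: 24 hexes.

Answer: -6 -3 9
-6 -2 8
-6 -1 7
-6 0 6
-6 1 5
-5 -4 9
-5 1 4
-4 -5 9
-4 1 3
-3 -6 9
-3 1 2
-2 -7 9
-2 1 1
-1 -7 8
-1 0 1
0 -7 7
0 -1 1
1 -7 6
1 -2 1
2 -7 5
2 -6 4
2 -5 3
2 -4 2
2 -3 1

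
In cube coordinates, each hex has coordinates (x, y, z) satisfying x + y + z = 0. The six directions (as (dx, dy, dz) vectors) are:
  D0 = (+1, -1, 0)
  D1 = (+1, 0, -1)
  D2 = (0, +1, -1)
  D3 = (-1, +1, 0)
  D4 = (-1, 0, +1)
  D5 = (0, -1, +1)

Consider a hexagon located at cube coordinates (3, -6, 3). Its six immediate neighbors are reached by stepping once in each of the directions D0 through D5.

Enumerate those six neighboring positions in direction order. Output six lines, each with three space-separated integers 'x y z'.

Answer: 4 -7 3
4 -6 2
3 -5 2
2 -5 3
2 -6 4
3 -7 4

Derivation:
Center: (3, -6, 3). Add each direction:
  D0: (3, -6, 3) + (1, -1, 0) = (4, -7, 3)
  D1: (3, -6, 3) + (1, 0, -1) = (4, -6, 2)
  D2: (3, -6, 3) + (0, 1, -1) = (3, -5, 2)
  D3: (3, -6, 3) + (-1, 1, 0) = (2, -5, 3)
  D4: (3, -6, 3) + (-1, 0, 1) = (2, -6, 4)
  D5: (3, -6, 3) + (0, -1, 1) = (3, -7, 4)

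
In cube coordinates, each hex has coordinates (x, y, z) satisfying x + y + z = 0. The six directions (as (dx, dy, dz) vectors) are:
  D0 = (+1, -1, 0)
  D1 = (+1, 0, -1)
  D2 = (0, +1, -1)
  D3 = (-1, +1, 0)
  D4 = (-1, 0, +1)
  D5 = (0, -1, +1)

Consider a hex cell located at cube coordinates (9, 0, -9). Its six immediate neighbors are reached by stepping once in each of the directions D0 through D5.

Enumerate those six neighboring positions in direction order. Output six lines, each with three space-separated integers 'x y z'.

Center: (9, 0, -9). Add each direction:
  D0: (9, 0, -9) + (1, -1, 0) = (10, -1, -9)
  D1: (9, 0, -9) + (1, 0, -1) = (10, 0, -10)
  D2: (9, 0, -9) + (0, 1, -1) = (9, 1, -10)
  D3: (9, 0, -9) + (-1, 1, 0) = (8, 1, -9)
  D4: (9, 0, -9) + (-1, 0, 1) = (8, 0, -8)
  D5: (9, 0, -9) + (0, -1, 1) = (9, -1, -8)

Answer: 10 -1 -9
10 0 -10
9 1 -10
8 1 -9
8 0 -8
9 -1 -8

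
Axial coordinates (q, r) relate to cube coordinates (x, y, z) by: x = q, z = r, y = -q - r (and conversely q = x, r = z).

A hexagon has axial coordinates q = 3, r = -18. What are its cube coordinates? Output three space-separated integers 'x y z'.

x = q = 3
z = r = -18
y = -x - z = -(3) - (-18) = 15

Answer: 3 15 -18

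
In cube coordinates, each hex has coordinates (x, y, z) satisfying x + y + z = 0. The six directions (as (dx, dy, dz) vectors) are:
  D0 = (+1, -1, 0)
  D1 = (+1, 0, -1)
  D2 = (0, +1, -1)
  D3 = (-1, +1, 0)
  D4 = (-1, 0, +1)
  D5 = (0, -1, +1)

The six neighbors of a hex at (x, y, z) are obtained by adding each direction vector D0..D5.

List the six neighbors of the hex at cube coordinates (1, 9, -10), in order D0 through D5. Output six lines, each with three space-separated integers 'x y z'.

Center: (1, 9, -10). Add each direction:
  D0: (1, 9, -10) + (1, -1, 0) = (2, 8, -10)
  D1: (1, 9, -10) + (1, 0, -1) = (2, 9, -11)
  D2: (1, 9, -10) + (0, 1, -1) = (1, 10, -11)
  D3: (1, 9, -10) + (-1, 1, 0) = (0, 10, -10)
  D4: (1, 9, -10) + (-1, 0, 1) = (0, 9, -9)
  D5: (1, 9, -10) + (0, -1, 1) = (1, 8, -9)

Answer: 2 8 -10
2 9 -11
1 10 -11
0 10 -10
0 9 -9
1 8 -9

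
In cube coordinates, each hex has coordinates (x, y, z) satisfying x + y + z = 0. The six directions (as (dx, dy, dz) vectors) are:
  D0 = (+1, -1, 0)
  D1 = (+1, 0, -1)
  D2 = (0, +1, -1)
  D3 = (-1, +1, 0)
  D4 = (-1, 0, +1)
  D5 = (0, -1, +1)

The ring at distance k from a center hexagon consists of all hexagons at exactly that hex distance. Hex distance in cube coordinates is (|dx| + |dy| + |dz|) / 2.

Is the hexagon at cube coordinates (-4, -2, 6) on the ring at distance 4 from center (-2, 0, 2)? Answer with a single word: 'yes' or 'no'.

Answer: yes

Derivation:
|px - cx| = |-4 - (-2)| = 2
|py - cy| = |-2 - 0| = 2
|pz - cz| = |6 - 2| = 4
distance = (2+2+4)/2 = 8/2 = 4
radius = 4; distance == radius -> yes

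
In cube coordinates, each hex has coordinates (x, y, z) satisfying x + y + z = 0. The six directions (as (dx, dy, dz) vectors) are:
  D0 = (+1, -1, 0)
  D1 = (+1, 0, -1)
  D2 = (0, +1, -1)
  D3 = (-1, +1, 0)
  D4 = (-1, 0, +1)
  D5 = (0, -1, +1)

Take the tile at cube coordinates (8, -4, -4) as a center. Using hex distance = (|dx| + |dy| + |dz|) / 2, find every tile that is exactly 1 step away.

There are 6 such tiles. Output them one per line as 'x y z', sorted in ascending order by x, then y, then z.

Walk ring at distance 1 from (8, -4, -4):
Start at center + D4*1 = (7, -4, -3)
  hex 0: (7, -4, -3)
  hex 1: (8, -5, -3)
  hex 2: (9, -5, -4)
  hex 3: (9, -4, -5)
  hex 4: (8, -3, -5)
  hex 5: (7, -3, -4)
Sorted: 6 hexes.

Answer: 7 -4 -3
7 -3 -4
8 -5 -3
8 -3 -5
9 -5 -4
9 -4 -5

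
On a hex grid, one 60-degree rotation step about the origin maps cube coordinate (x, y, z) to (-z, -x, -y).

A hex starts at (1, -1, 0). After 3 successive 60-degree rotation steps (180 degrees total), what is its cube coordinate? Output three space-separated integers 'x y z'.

Start: (1, -1, 0)
Step 1: (1, -1, 0) -> (-(0), -(1), -(-1)) = (0, -1, 1)
Step 2: (0, -1, 1) -> (-(1), -(0), -(-1)) = (-1, 0, 1)
Step 3: (-1, 0, 1) -> (-(1), -(-1), -(0)) = (-1, 1, 0)

Answer: -1 1 0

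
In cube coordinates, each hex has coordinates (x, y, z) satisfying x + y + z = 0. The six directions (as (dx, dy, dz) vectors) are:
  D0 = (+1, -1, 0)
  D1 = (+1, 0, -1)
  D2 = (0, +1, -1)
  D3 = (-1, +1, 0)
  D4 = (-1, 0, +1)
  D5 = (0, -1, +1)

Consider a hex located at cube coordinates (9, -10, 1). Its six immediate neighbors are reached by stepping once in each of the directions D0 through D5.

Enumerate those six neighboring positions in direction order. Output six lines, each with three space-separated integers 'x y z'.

Answer: 10 -11 1
10 -10 0
9 -9 0
8 -9 1
8 -10 2
9 -11 2

Derivation:
Center: (9, -10, 1). Add each direction:
  D0: (9, -10, 1) + (1, -1, 0) = (10, -11, 1)
  D1: (9, -10, 1) + (1, 0, -1) = (10, -10, 0)
  D2: (9, -10, 1) + (0, 1, -1) = (9, -9, 0)
  D3: (9, -10, 1) + (-1, 1, 0) = (8, -9, 1)
  D4: (9, -10, 1) + (-1, 0, 1) = (8, -10, 2)
  D5: (9, -10, 1) + (0, -1, 1) = (9, -11, 2)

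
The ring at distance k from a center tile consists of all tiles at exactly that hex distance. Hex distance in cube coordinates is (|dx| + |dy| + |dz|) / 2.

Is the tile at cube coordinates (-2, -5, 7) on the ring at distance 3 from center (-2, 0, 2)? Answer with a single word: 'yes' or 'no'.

Answer: no

Derivation:
|px - cx| = |-2 - (-2)| = 0
|py - cy| = |-5 - 0| = 5
|pz - cz| = |7 - 2| = 5
distance = (0+5+5)/2 = 10/2 = 5
radius = 3; distance != radius -> no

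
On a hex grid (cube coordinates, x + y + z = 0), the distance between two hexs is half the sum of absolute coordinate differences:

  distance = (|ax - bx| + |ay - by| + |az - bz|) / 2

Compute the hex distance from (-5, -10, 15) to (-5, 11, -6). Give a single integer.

Answer: 21

Derivation:
|ax - bx| = |-5 - (-5)| = 0
|ay - by| = |-10 - 11| = 21
|az - bz| = |15 - (-6)| = 21
distance = (0 + 21 + 21) / 2 = 42 / 2 = 21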